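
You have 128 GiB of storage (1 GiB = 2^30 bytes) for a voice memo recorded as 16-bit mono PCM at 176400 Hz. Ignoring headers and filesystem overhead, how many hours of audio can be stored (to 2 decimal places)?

Uncompressed byte rate = 176,400 × 2 × 1 = 352,800 bytes/s.
Capacity = 128 × 1,073,741,824 = 137,438,953,472 bytes.
137,438,953,472 / 352,800 ≈ 389566.19 s → 108.21 hours.

108.21 hours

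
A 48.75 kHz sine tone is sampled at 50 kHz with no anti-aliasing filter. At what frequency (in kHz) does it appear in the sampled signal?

Nyquist = 50,000/2 = 25,000 Hz; 48,750 Hz exceeds it.
Alias = |48,750 − 1×50,000| = |48,750 − 50,000| = 1,250 Hz = 1.25 kHz.

1.25 kHz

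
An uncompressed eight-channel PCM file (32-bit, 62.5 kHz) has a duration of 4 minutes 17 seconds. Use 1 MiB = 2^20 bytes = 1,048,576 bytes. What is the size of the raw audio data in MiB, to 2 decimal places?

Duration = 4 minutes 17 seconds = 257 s.
Bytes = 62,500 samples/s × 257 s × 4 bytes/sample × 8 ch = 514,000,000 bytes.
514,000,000 / 1,048,576 = 490.19 MiB.

490.19 MiB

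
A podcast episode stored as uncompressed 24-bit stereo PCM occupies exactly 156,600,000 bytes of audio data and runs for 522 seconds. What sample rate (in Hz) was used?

50,000 Hz

Bytes = sample_rate × seconds × bytes_per_sample × channels.
sample_rate = 156,600,000 / (522 × 3 × 2) = 156,600,000 / 3,132 = 50,000 Hz.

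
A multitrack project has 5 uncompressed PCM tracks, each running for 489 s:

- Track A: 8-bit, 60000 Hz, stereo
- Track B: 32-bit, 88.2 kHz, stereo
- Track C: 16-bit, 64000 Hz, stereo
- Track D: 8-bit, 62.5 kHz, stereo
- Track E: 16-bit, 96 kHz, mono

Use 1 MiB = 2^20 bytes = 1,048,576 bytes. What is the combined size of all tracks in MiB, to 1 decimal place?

Track A: 60,000 × 489 × 1 × 2 = 58,680,000 bytes.
Track B: 88,200 × 489 × 4 × 2 = 345,038,400 bytes.
Track C: 64,000 × 489 × 2 × 2 = 125,184,000 bytes.
Track D: 62,500 × 489 × 1 × 2 = 61,125,000 bytes.
Track E: 96,000 × 489 × 2 × 1 = 93,888,000 bytes.
Total = 683,915,400 bytes = 652.2 MiB.

652.2 MiB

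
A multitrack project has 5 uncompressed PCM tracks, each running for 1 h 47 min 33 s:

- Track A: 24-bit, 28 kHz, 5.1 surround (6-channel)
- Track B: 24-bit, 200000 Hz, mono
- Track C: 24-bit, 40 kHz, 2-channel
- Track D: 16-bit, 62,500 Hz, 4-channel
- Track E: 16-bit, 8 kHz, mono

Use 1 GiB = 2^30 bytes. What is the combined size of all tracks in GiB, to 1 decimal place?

1 h 47 min 33 s = 6,453 s.
Track A: 28,000 × 6,453 × 3 × 6 = 3,252,312,000 bytes.
Track B: 200,000 × 6,453 × 3 × 1 = 3,871,800,000 bytes.
Track C: 40,000 × 6,453 × 3 × 2 = 1,548,720,000 bytes.
Track D: 62,500 × 6,453 × 2 × 4 = 3,226,500,000 bytes.
Track E: 8,000 × 6,453 × 2 × 1 = 103,248,000 bytes.
Total = 12,002,580,000 bytes = 11.2 GiB.

11.2 GiB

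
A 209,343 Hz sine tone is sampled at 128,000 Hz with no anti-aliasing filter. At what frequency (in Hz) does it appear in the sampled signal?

Nyquist = 128,000/2 = 64,000 Hz; 209,343 Hz exceeds it.
Alias = |209,343 − 2×128,000| = |209,343 − 256,000| = 46,657 Hz.

46,657 Hz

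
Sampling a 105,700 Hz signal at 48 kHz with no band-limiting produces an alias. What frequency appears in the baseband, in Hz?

9,700 Hz

Nyquist = 48,000/2 = 24,000 Hz; 105,700 Hz exceeds it.
Alias = |105,700 − 2×48,000| = |105,700 − 96,000| = 9,700 Hz.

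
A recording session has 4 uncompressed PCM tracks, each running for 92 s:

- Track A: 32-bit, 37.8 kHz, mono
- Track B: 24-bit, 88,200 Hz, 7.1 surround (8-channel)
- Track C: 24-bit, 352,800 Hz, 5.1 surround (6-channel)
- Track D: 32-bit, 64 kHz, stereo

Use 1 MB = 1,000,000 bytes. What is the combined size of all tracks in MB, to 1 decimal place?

Track A: 37,800 × 92 × 4 × 1 = 13,910,400 bytes.
Track B: 88,200 × 92 × 3 × 8 = 194,745,600 bytes.
Track C: 352,800 × 92 × 3 × 6 = 584,236,800 bytes.
Track D: 64,000 × 92 × 4 × 2 = 47,104,000 bytes.
Total = 839,996,800 bytes = 840.0 MB.

840.0 MB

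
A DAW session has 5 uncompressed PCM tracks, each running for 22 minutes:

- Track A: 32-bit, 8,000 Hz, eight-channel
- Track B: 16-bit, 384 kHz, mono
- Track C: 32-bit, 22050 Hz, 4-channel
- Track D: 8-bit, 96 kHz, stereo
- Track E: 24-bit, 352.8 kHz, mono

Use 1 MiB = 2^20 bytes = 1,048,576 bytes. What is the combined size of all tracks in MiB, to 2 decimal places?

22 minutes = 1,320 s.
Track A: 8,000 × 1,320 × 4 × 8 = 337,920,000 bytes.
Track B: 384,000 × 1,320 × 2 × 1 = 1,013,760,000 bytes.
Track C: 22,050 × 1,320 × 4 × 4 = 465,696,000 bytes.
Track D: 96,000 × 1,320 × 1 × 2 = 253,440,000 bytes.
Track E: 352,800 × 1,320 × 3 × 1 = 1,397,088,000 bytes.
Total = 3,467,904,000 bytes = 3307.25 MiB.

3307.25 MiB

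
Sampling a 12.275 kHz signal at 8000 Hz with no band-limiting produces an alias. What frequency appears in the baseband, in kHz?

Nyquist = 8,000/2 = 4,000 Hz; 12,275 Hz exceeds it.
Alias = |12,275 − 2×8,000| = |12,275 − 16,000| = 3,725 Hz = 3.725 kHz.

3.725 kHz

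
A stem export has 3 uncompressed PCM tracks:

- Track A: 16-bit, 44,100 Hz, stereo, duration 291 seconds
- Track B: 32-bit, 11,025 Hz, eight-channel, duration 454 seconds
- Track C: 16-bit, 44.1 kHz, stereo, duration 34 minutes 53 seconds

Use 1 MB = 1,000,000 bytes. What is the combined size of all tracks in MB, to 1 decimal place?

580.7 MB

Track A: 44,100 × 291 × 2 × 2 = 51,332,400 bytes.
Track B: 11,025 × 454 × 4 × 8 = 160,171,200 bytes.
Track C: 34 minutes 53 seconds = 2,093 s; 44,100 × 2,093 × 2 × 2 = 369,205,200 bytes.
Total = 580,708,800 bytes = 580.7 MB.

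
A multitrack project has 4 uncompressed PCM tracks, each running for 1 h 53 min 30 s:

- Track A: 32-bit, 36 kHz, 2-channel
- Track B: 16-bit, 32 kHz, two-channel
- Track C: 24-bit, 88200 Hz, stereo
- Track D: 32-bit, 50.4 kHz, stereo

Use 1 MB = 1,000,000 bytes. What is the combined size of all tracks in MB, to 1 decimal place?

9182.6 MB

1 h 53 min 30 s = 6,810 s.
Track A: 36,000 × 6,810 × 4 × 2 = 1,961,280,000 bytes.
Track B: 32,000 × 6,810 × 2 × 2 = 871,680,000 bytes.
Track C: 88,200 × 6,810 × 3 × 2 = 3,603,852,000 bytes.
Track D: 50,400 × 6,810 × 4 × 2 = 2,745,792,000 bytes.
Total = 9,182,604,000 bytes = 9182.6 MB.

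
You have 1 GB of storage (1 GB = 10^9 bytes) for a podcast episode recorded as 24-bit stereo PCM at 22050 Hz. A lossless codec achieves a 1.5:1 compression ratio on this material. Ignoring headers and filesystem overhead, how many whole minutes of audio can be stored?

188 minutes

Uncompressed byte rate = 22,050 × 3 × 2 = 132,300 bytes/s.
After 1.5:1 compression, effective rate ≈ 88200 bytes/s.
Capacity = 1 × 1,000,000,000 = 1,000,000,000 bytes.
1,000,000,000 / effective rate ≈ 11337.87 s → 188 minutes.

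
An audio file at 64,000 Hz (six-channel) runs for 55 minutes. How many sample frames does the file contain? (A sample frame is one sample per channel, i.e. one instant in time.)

211,200,000 sample frames

55 minutes = 3,300 s.
64,000 samples/s × 3,300 s = 211,200,000 frames.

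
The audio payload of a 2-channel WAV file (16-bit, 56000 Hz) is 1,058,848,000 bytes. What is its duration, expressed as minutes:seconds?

Byte rate = 56,000 × 2 × 2 = 224,000 bytes/s.
Duration = 1,058,848,000 / 224,000 = 4,727 s.
4,727 s = 78:47.

78:47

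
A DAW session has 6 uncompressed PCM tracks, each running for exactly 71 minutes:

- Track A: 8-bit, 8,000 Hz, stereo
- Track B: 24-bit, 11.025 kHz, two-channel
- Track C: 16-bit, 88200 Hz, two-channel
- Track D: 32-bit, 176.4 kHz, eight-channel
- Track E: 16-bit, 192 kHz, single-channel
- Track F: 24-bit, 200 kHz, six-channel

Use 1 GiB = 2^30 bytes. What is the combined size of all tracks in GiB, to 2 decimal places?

exactly 71 minutes = 4,260 s.
Track A: 8,000 × 4,260 × 1 × 2 = 68,160,000 bytes.
Track B: 11,025 × 4,260 × 3 × 2 = 281,799,000 bytes.
Track C: 88,200 × 4,260 × 2 × 2 = 1,502,928,000 bytes.
Track D: 176,400 × 4,260 × 4 × 8 = 24,046,848,000 bytes.
Track E: 192,000 × 4,260 × 2 × 1 = 1,635,840,000 bytes.
Track F: 200,000 × 4,260 × 3 × 6 = 15,336,000,000 bytes.
Total = 42,871,575,000 bytes = 39.93 GiB.

39.93 GiB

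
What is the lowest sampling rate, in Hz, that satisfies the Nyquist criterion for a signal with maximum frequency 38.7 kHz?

77,400 Hz

Minimum sample rate = 2 × 38,700 Hz = 77,400 Hz.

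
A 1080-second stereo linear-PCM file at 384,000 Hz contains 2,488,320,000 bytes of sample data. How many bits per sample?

Bytes per sample = 2,488,320,000 / (384,000 × 1,080 × 2) = 2,488,320,000 / 829,440,000 = 3.
Bit depth = 3 × 8 = 24 bits.

24 bits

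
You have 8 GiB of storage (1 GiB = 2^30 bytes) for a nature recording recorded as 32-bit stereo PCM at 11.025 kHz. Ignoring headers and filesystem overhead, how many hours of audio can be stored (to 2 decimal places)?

Uncompressed byte rate = 11,025 × 4 × 2 = 88,200 bytes/s.
Capacity = 8 × 1,073,741,824 = 8,589,934,592 bytes.
8,589,934,592 / 88,200 ≈ 97391.55 s → 27.05 hours.

27.05 hours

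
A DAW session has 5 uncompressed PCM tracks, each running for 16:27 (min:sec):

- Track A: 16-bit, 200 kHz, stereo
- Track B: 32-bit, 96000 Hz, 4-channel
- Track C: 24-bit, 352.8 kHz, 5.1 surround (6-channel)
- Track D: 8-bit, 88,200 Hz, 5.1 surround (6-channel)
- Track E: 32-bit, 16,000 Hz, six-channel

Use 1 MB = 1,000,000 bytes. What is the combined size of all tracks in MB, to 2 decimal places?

9474.81 MB

16:27 (min:sec) = 987 s.
Track A: 200,000 × 987 × 2 × 2 = 789,600,000 bytes.
Track B: 96,000 × 987 × 4 × 4 = 1,516,032,000 bytes.
Track C: 352,800 × 987 × 3 × 6 = 6,267,844,800 bytes.
Track D: 88,200 × 987 × 1 × 6 = 522,320,400 bytes.
Track E: 16,000 × 987 × 4 × 6 = 379,008,000 bytes.
Total = 9,474,805,200 bytes = 9474.81 MB.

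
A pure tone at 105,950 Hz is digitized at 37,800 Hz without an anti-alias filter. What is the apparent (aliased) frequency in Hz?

7,450 Hz

Nyquist = 37,800/2 = 18,900 Hz; 105,950 Hz exceeds it.
Alias = |105,950 − 3×37,800| = |105,950 − 113,400| = 7,450 Hz.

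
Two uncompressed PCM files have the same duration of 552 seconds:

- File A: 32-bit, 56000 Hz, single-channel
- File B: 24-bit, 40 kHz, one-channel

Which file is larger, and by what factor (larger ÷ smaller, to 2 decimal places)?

File A: 56,000 × 4 × 1 = 224,000 bytes/s.
File B: 40,000 × 3 × 1 = 120,000 bytes/s.
File A is larger; ratio = 123,648,000 / 66,240,000 = 1.87.

File A, by a factor of 1.87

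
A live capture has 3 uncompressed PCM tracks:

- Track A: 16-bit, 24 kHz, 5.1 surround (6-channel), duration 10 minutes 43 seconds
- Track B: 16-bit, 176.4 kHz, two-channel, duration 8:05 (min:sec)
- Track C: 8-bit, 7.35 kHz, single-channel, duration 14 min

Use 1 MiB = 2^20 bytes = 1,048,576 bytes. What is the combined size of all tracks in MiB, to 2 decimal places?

Track A: 10 minutes 43 seconds = 643 s; 24,000 × 643 × 2 × 6 = 185,184,000 bytes.
Track B: 8:05 (min:sec) = 485 s; 176,400 × 485 × 2 × 2 = 342,216,000 bytes.
Track C: 14 min = 840 s; 7,350 × 840 × 1 × 1 = 6,174,000 bytes.
Total = 533,574,000 bytes = 508.86 MiB.

508.86 MiB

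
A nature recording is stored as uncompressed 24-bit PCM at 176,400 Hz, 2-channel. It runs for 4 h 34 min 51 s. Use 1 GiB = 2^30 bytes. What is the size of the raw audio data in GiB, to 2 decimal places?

Duration = 4 h 34 min 51 s = 16,491 s.
Bytes = 176,400 samples/s × 16,491 s × 3 bytes/sample × 2 ch = 17,454,074,400 bytes.
17,454,074,400 / 1,073,741,824 = 16.26 GiB.

16.26 GiB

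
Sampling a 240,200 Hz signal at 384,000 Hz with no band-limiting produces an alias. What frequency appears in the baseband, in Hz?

Nyquist = 384,000/2 = 192,000 Hz; 240,200 Hz exceeds it.
Alias = |240,200 − 1×384,000| = |240,200 − 384,000| = 143,800 Hz.

143,800 Hz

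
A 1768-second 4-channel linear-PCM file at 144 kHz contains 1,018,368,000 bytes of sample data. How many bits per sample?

8 bits

Bytes per sample = 1,018,368,000 / (144,000 × 1,768 × 4) = 1,018,368,000 / 1,018,368,000 = 1.
Bit depth = 1 × 8 = 8 bits.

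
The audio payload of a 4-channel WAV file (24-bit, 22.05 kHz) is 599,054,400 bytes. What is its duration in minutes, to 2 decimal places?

Byte rate = 22,050 × 3 × 4 = 264,600 bytes/s.
Duration = 599,054,400 / 264,600 = 2,264 s.
2,264 s / 60 = 37.73 minutes.

37.73 minutes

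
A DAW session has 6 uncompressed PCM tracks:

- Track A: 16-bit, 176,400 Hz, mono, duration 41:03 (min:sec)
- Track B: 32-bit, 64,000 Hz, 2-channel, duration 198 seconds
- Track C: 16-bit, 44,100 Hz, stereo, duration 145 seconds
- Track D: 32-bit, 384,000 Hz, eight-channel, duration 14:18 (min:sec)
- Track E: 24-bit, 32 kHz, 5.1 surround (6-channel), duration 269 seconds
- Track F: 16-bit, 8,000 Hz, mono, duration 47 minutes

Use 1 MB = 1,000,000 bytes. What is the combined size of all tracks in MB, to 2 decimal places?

Track A: 41:03 (min:sec) = 2,463 s; 176,400 × 2,463 × 2 × 1 = 868,946,400 bytes.
Track B: 64,000 × 198 × 4 × 2 = 101,376,000 bytes.
Track C: 44,100 × 145 × 2 × 2 = 25,578,000 bytes.
Track D: 14:18 (min:sec) = 858 s; 384,000 × 858 × 4 × 8 = 10,543,104,000 bytes.
Track E: 32,000 × 269 × 3 × 6 = 154,944,000 bytes.
Track F: 47 minutes = 2,820 s; 8,000 × 2,820 × 2 × 1 = 45,120,000 bytes.
Total = 11,739,068,400 bytes = 11739.07 MB.

11739.07 MB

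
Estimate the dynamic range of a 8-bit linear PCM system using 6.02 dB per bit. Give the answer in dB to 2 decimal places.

48.16 dB

8 × 6.02 = 48.16 dB.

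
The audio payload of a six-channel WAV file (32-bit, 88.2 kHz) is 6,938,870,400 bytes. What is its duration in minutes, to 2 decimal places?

Byte rate = 88,200 × 4 × 6 = 2,116,800 bytes/s.
Duration = 6,938,870,400 / 2,116,800 = 3,278 s.
3,278 s / 60 = 54.63 minutes.

54.63 minutes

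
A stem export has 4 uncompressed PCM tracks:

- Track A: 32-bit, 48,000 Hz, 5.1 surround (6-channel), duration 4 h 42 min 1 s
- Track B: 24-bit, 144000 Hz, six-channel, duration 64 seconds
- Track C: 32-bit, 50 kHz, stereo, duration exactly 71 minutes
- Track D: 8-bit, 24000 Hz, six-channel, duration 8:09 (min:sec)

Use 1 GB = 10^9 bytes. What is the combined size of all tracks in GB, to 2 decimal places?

21.43 GB

Track A: 4 h 42 min 1 s = 16,921 s; 48,000 × 16,921 × 4 × 6 = 19,492,992,000 bytes.
Track B: 144,000 × 64 × 3 × 6 = 165,888,000 bytes.
Track C: exactly 71 minutes = 4,260 s; 50,000 × 4,260 × 4 × 2 = 1,704,000,000 bytes.
Track D: 8:09 (min:sec) = 489 s; 24,000 × 489 × 1 × 6 = 70,416,000 bytes.
Total = 21,433,296,000 bytes = 21.43 GB.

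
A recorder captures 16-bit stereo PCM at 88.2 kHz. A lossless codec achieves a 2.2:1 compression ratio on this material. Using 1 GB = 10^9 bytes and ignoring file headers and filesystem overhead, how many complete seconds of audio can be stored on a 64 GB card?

399,092 seconds

Uncompressed byte rate = 88,200 × 2 × 2 = 352,800 bytes/s.
After 2.2:1 compression, effective rate ≈ 160363.64 bytes/s.
Capacity = 64 × 1,000,000,000 = 64,000,000,000 bytes.
64,000,000,000 / effective rate ≈ 399092.97 s → 399,092 seconds.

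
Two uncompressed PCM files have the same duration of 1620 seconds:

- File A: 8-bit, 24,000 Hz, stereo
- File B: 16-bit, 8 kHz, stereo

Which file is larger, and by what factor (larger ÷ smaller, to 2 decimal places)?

File A, by a factor of 1.50

File A: 24,000 × 1 × 2 = 48,000 bytes/s.
File B: 8,000 × 2 × 2 = 32,000 bytes/s.
File A is larger; ratio = 77,760,000 / 51,840,000 = 1.50.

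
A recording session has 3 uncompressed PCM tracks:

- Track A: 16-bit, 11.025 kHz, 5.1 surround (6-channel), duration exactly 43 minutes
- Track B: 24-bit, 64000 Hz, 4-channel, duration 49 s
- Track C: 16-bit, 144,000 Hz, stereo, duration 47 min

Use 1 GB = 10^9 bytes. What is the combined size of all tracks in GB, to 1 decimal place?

Track A: exactly 43 minutes = 2,580 s; 11,025 × 2,580 × 2 × 6 = 341,334,000 bytes.
Track B: 64,000 × 49 × 3 × 4 = 37,632,000 bytes.
Track C: 47 min = 2,820 s; 144,000 × 2,820 × 2 × 2 = 1,624,320,000 bytes.
Total = 2,003,286,000 bytes = 2.0 GB.

2.0 GB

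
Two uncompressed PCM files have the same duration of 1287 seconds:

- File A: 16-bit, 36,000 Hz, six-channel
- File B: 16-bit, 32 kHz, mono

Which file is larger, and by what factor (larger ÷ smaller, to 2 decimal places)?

File A, by a factor of 6.75

File A: 36,000 × 2 × 6 = 432,000 bytes/s.
File B: 32,000 × 2 × 1 = 64,000 bytes/s.
File A is larger; ratio = 555,984,000 / 82,368,000 = 6.75.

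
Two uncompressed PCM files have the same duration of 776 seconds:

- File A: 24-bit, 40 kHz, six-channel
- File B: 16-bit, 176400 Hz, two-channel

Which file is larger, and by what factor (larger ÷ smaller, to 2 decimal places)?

File A, by a factor of 1.02

File A: 40,000 × 3 × 6 = 720,000 bytes/s.
File B: 176,400 × 2 × 2 = 705,600 bytes/s.
File A is larger; ratio = 558,720,000 / 547,545,600 = 1.02.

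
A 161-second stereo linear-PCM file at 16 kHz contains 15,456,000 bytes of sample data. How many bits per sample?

Bytes per sample = 15,456,000 / (16,000 × 161 × 2) = 15,456,000 / 5,152,000 = 3.
Bit depth = 3 × 8 = 24 bits.

24 bits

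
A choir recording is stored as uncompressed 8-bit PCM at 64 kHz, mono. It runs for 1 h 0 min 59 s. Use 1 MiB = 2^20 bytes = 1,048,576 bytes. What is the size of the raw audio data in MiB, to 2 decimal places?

223.33 MiB

Duration = 1 h 0 min 59 s = 3,659 s.
Bytes = 64,000 samples/s × 3,659 s × 1 bytes/sample × 1 ch = 234,176,000 bytes.
234,176,000 / 1,048,576 = 223.33 MiB.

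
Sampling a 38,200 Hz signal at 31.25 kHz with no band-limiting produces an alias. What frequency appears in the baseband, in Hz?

6,950 Hz

Nyquist = 31,250/2 = 15,625 Hz; 38,200 Hz exceeds it.
Alias = |38,200 − 1×31,250| = |38,200 − 31,250| = 6,950 Hz.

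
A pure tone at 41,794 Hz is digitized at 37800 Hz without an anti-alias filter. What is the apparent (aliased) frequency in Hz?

3,994 Hz

Nyquist = 37,800/2 = 18,900 Hz; 41,794 Hz exceeds it.
Alias = |41,794 − 1×37,800| = |41,794 − 37,800| = 3,994 Hz.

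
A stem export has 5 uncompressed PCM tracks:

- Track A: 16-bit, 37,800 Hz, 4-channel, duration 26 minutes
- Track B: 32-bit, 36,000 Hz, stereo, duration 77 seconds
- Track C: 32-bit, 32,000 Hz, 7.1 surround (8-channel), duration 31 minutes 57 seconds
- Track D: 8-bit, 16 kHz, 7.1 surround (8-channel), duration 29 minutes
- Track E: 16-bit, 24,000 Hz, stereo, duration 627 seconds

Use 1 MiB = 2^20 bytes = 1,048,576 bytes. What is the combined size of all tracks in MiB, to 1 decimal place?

2612.9 MiB

Track A: 26 minutes = 1,560 s; 37,800 × 1,560 × 2 × 4 = 471,744,000 bytes.
Track B: 36,000 × 77 × 4 × 2 = 22,176,000 bytes.
Track C: 31 minutes 57 seconds = 1,917 s; 32,000 × 1,917 × 4 × 8 = 1,963,008,000 bytes.
Track D: 29 minutes = 1,740 s; 16,000 × 1,740 × 1 × 8 = 222,720,000 bytes.
Track E: 24,000 × 627 × 2 × 2 = 60,192,000 bytes.
Total = 2,739,840,000 bytes = 2612.9 MiB.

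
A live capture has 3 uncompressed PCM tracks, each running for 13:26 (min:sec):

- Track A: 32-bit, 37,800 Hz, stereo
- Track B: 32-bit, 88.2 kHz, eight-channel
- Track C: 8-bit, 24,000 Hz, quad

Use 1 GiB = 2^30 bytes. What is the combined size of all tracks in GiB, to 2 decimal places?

2.42 GiB

13:26 (min:sec) = 806 s.
Track A: 37,800 × 806 × 4 × 2 = 243,734,400 bytes.
Track B: 88,200 × 806 × 4 × 8 = 2,274,854,400 bytes.
Track C: 24,000 × 806 × 1 × 4 = 77,376,000 bytes.
Total = 2,595,964,800 bytes = 2.42 GiB.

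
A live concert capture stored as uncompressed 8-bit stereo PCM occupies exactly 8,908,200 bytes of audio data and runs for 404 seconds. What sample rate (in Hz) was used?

Bytes = sample_rate × seconds × bytes_per_sample × channels.
sample_rate = 8,908,200 / (404 × 1 × 2) = 8,908,200 / 808 = 11,025 Hz.

11,025 Hz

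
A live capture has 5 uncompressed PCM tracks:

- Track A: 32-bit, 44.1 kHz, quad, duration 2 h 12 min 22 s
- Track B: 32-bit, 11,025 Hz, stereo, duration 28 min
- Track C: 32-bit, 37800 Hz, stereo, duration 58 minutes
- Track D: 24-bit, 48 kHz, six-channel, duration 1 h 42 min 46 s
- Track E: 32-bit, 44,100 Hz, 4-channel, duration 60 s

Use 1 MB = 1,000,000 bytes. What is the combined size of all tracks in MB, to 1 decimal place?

Track A: 2 h 12 min 22 s = 7,942 s; 44,100 × 7,942 × 4 × 4 = 5,603,875,200 bytes.
Track B: 28 min = 1,680 s; 11,025 × 1,680 × 4 × 2 = 148,176,000 bytes.
Track C: 58 minutes = 3,480 s; 37,800 × 3,480 × 4 × 2 = 1,052,352,000 bytes.
Track D: 1 h 42 min 46 s = 6,166 s; 48,000 × 6,166 × 3 × 6 = 5,327,424,000 bytes.
Track E: 44,100 × 60 × 4 × 4 = 42,336,000 bytes.
Total = 12,174,163,200 bytes = 12174.2 MB.

12174.2 MB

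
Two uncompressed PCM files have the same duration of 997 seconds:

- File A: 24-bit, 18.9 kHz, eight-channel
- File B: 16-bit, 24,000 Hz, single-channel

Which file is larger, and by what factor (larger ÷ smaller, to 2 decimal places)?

File A, by a factor of 9.45

File A: 18,900 × 3 × 8 = 453,600 bytes/s.
File B: 24,000 × 2 × 1 = 48,000 bytes/s.
File A is larger; ratio = 452,239,200 / 47,856,000 = 9.45.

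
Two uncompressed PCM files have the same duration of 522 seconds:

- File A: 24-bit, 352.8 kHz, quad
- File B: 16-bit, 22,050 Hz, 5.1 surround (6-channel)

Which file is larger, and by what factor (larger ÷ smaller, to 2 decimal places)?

File A, by a factor of 16.00

File A: 352,800 × 3 × 4 = 4,233,600 bytes/s.
File B: 22,050 × 2 × 6 = 264,600 bytes/s.
File A is larger; ratio = 2,209,939,200 / 138,121,200 = 16.00.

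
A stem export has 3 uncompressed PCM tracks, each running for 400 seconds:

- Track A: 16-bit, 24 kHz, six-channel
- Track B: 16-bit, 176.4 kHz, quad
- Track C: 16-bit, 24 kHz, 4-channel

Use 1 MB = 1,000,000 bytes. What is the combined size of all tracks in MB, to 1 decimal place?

756.5 MB

Track A: 24,000 × 400 × 2 × 6 = 115,200,000 bytes.
Track B: 176,400 × 400 × 2 × 4 = 564,480,000 bytes.
Track C: 24,000 × 400 × 2 × 4 = 76,800,000 bytes.
Total = 756,480,000 bytes = 756.5 MB.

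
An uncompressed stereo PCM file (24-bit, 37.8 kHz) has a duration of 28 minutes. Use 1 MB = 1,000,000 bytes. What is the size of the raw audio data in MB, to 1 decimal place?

381.0 MB

Duration = 28 minutes = 1,680 s.
Bytes = 37,800 samples/s × 1,680 s × 3 bytes/sample × 2 ch = 381,024,000 bytes.
381,024,000 / 1,000,000 = 381.0 MB.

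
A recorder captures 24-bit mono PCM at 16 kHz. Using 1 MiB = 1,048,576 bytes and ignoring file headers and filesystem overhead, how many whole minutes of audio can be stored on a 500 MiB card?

182 minutes

Uncompressed byte rate = 16,000 × 3 × 1 = 48,000 bytes/s.
Capacity = 500 × 1,048,576 = 524,288,000 bytes.
524,288,000 / 48,000 ≈ 10922.67 s → 182 minutes.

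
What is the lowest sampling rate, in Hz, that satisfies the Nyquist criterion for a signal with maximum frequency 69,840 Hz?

Minimum sample rate = 2 × 69,840 Hz = 139,680 Hz.

139,680 Hz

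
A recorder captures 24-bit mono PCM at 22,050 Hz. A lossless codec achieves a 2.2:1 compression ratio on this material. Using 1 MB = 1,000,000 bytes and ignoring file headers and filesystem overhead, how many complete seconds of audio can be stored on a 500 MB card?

16,628 seconds

Uncompressed byte rate = 22,050 × 3 × 1 = 66,150 bytes/s.
After 2.2:1 compression, effective rate ≈ 30068.18 bytes/s.
Capacity = 500 × 1,000,000 = 500,000,000 bytes.
500,000,000 / effective rate ≈ 16628.87 s → 16,628 seconds.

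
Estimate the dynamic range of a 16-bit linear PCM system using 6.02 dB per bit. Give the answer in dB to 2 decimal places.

96.32 dB

16 × 6.02 = 96.32 dB.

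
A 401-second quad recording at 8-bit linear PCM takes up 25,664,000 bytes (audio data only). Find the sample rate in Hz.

16,000 Hz

Bytes = sample_rate × seconds × bytes_per_sample × channels.
sample_rate = 25,664,000 / (401 × 1 × 4) = 25,664,000 / 1,604 = 16,000 Hz.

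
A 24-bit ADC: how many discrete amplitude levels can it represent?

16,777,216 levels

2^24 = 16,777,216.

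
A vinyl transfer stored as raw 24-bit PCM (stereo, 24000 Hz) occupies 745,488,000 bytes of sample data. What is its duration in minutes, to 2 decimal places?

Byte rate = 24,000 × 3 × 2 = 144,000 bytes/s.
Duration = 745,488,000 / 144,000 = 5,177 s.
5,177 s / 60 = 86.28 minutes.

86.28 minutes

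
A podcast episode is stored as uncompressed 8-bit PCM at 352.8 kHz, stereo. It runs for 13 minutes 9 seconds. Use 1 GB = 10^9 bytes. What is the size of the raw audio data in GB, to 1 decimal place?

Duration = 13 minutes 9 seconds = 789 s.
Bytes = 352,800 samples/s × 789 s × 1 bytes/sample × 2 ch = 556,718,400 bytes.
556,718,400 / 1,000,000,000 = 0.6 GB.

0.6 GB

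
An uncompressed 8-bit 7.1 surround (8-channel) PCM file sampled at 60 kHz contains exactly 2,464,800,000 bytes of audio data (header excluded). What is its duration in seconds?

Byte rate = 60,000 × 1 × 8 = 480,000 bytes/s.
Duration = 2,464,800,000 / 480,000 = 5,135 s.

5,135 seconds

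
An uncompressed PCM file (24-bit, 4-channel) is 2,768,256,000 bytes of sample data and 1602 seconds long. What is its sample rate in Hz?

144,000 Hz

Bytes = sample_rate × seconds × bytes_per_sample × channels.
sample_rate = 2,768,256,000 / (1,602 × 3 × 4) = 2,768,256,000 / 19,224 = 144,000 Hz.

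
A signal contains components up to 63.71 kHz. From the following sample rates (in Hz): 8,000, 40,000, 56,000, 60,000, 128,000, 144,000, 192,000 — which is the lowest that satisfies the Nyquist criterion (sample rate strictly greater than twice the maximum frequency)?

Need sample rate > 2 × 63,710 = 127,420 Hz.
Lowest listed rate above 127,420 Hz is 128,000 Hz.

128,000 Hz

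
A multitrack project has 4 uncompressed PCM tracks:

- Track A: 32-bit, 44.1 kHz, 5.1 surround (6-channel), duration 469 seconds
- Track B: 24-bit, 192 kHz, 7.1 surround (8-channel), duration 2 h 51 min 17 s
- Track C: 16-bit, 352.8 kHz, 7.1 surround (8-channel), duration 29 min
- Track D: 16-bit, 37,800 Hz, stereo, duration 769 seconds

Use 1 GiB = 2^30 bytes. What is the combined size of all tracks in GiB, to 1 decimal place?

Track A: 44,100 × 469 × 4 × 6 = 496,389,600 bytes.
Track B: 2 h 51 min 17 s = 10,277 s; 192,000 × 10,277 × 3 × 8 = 47,356,416,000 bytes.
Track C: 29 min = 1,740 s; 352,800 × 1,740 × 2 × 8 = 9,821,952,000 bytes.
Track D: 37,800 × 769 × 2 × 2 = 116,272,800 bytes.
Total = 57,791,030,400 bytes = 53.8 GiB.

53.8 GiB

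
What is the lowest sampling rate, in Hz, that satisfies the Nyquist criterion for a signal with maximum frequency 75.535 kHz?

151,070 Hz

Minimum sample rate = 2 × 75,535 Hz = 151,070 Hz.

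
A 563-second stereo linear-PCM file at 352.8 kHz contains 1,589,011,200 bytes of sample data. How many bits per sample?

Bytes per sample = 1,589,011,200 / (352,800 × 563 × 2) = 1,589,011,200 / 397,252,800 = 4.
Bit depth = 4 × 8 = 32 bits.

32 bits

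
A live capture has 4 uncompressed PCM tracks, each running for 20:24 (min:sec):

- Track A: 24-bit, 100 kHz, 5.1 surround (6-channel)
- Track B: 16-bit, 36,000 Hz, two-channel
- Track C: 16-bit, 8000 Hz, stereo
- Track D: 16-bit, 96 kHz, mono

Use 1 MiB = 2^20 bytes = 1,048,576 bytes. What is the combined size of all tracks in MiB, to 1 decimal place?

2530.7 MiB

20:24 (min:sec) = 1,224 s.
Track A: 100,000 × 1,224 × 3 × 6 = 2,203,200,000 bytes.
Track B: 36,000 × 1,224 × 2 × 2 = 176,256,000 bytes.
Track C: 8,000 × 1,224 × 2 × 2 = 39,168,000 bytes.
Track D: 96,000 × 1,224 × 2 × 1 = 235,008,000 bytes.
Total = 2,653,632,000 bytes = 2530.7 MiB.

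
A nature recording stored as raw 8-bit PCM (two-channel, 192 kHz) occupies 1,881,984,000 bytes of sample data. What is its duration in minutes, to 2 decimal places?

81.68 minutes

Byte rate = 192,000 × 1 × 2 = 384,000 bytes/s.
Duration = 1,881,984,000 / 384,000 = 4,901 s.
4,901 s / 60 = 81.68 minutes.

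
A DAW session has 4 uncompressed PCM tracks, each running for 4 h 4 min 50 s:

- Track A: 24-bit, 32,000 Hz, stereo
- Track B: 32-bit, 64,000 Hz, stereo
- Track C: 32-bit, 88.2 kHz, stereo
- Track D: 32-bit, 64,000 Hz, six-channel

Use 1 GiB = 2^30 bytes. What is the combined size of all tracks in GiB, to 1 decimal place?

40.3 GiB

4 h 4 min 50 s = 14,690 s.
Track A: 32,000 × 14,690 × 3 × 2 = 2,820,480,000 bytes.
Track B: 64,000 × 14,690 × 4 × 2 = 7,521,280,000 bytes.
Track C: 88,200 × 14,690 × 4 × 2 = 10,365,264,000 bytes.
Track D: 64,000 × 14,690 × 4 × 6 = 22,563,840,000 bytes.
Total = 43,270,864,000 bytes = 40.3 GiB.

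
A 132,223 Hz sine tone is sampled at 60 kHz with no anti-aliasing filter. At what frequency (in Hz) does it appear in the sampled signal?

12,223 Hz

Nyquist = 60,000/2 = 30,000 Hz; 132,223 Hz exceeds it.
Alias = |132,223 − 2×60,000| = |132,223 − 120,000| = 12,223 Hz.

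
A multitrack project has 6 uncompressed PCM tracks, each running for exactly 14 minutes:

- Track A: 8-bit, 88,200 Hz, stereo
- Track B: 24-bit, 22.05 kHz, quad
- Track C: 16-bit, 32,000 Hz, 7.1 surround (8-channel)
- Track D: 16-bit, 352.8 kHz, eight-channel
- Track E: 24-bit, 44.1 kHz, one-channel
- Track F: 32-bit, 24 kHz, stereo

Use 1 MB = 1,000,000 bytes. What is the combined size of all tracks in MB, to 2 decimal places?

exactly 14 minutes = 840 s.
Track A: 88,200 × 840 × 1 × 2 = 148,176,000 bytes.
Track B: 22,050 × 840 × 3 × 4 = 222,264,000 bytes.
Track C: 32,000 × 840 × 2 × 8 = 430,080,000 bytes.
Track D: 352,800 × 840 × 2 × 8 = 4,741,632,000 bytes.
Track E: 44,100 × 840 × 3 × 1 = 111,132,000 bytes.
Track F: 24,000 × 840 × 4 × 2 = 161,280,000 bytes.
Total = 5,814,564,000 bytes = 5814.56 MB.

5814.56 MB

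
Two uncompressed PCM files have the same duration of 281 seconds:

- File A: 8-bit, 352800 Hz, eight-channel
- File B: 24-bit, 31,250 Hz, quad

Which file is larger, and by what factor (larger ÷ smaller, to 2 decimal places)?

File A, by a factor of 7.53

File A: 352,800 × 1 × 8 = 2,822,400 bytes/s.
File B: 31,250 × 3 × 4 = 375,000 bytes/s.
File A is larger; ratio = 793,094,400 / 105,375,000 = 7.53.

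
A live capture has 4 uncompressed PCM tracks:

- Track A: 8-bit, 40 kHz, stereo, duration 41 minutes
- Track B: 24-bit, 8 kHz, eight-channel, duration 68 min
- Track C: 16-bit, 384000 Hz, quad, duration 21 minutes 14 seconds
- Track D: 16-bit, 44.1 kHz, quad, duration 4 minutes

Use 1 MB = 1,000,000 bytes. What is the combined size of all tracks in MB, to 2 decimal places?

4978.56 MB

Track A: 41 minutes = 2,460 s; 40,000 × 2,460 × 1 × 2 = 196,800,000 bytes.
Track B: 68 min = 4,080 s; 8,000 × 4,080 × 3 × 8 = 783,360,000 bytes.
Track C: 21 minutes 14 seconds = 1,274 s; 384,000 × 1,274 × 2 × 4 = 3,913,728,000 bytes.
Track D: 4 minutes = 240 s; 44,100 × 240 × 2 × 4 = 84,672,000 bytes.
Total = 4,978,560,000 bytes = 4978.56 MB.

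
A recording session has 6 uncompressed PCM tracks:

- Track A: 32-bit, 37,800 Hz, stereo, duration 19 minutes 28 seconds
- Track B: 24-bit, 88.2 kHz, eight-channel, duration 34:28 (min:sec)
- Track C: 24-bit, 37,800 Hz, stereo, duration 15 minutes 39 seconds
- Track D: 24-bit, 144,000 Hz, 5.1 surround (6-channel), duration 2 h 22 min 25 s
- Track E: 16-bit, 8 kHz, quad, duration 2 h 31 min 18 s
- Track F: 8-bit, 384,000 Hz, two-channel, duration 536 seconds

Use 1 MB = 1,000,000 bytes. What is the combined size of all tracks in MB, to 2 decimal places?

Track A: 19 minutes 28 seconds = 1,168 s; 37,800 × 1,168 × 4 × 2 = 353,203,200 bytes.
Track B: 34:28 (min:sec) = 2,068 s; 88,200 × 2,068 × 3 × 8 = 4,377,542,400 bytes.
Track C: 15 minutes 39 seconds = 939 s; 37,800 × 939 × 3 × 2 = 212,965,200 bytes.
Track D: 2 h 22 min 25 s = 8,545 s; 144,000 × 8,545 × 3 × 6 = 22,148,640,000 bytes.
Track E: 2 h 31 min 18 s = 9,078 s; 8,000 × 9,078 × 2 × 4 = 580,992,000 bytes.
Track F: 384,000 × 536 × 1 × 2 = 411,648,000 bytes.
Total = 28,084,990,800 bytes = 28084.99 MB.

28084.99 MB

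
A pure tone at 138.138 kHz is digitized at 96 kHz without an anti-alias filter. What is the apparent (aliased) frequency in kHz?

42.138 kHz

Nyquist = 96,000/2 = 48,000 Hz; 138,138 Hz exceeds it.
Alias = |138,138 − 1×96,000| = |138,138 − 96,000| = 42,138 Hz = 42.138 kHz.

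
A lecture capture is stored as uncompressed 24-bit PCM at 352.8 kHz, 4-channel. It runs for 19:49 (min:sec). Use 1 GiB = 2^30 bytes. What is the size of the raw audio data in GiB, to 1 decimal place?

4.7 GiB

Duration = 19:49 (min:sec) = 1,189 s.
Bytes = 352,800 samples/s × 1,189 s × 3 bytes/sample × 4 ch = 5,033,750,400 bytes.
5,033,750,400 / 1,073,741,824 = 4.7 GiB.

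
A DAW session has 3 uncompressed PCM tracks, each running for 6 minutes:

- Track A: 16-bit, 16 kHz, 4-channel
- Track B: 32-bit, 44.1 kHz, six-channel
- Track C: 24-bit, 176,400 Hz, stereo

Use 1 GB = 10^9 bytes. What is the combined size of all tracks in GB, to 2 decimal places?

6 minutes = 360 s.
Track A: 16,000 × 360 × 2 × 4 = 46,080,000 bytes.
Track B: 44,100 × 360 × 4 × 6 = 381,024,000 bytes.
Track C: 176,400 × 360 × 3 × 2 = 381,024,000 bytes.
Total = 808,128,000 bytes = 0.81 GB.

0.81 GB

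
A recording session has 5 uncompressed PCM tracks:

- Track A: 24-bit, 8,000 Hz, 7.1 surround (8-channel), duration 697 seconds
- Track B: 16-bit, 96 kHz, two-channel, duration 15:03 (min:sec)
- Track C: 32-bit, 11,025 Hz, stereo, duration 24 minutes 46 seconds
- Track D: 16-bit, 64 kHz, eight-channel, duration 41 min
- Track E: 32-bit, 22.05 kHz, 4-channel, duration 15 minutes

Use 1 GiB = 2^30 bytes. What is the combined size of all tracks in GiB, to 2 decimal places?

3.21 GiB

Track A: 8,000 × 697 × 3 × 8 = 133,824,000 bytes.
Track B: 15:03 (min:sec) = 903 s; 96,000 × 903 × 2 × 2 = 346,752,000 bytes.
Track C: 24 minutes 46 seconds = 1,486 s; 11,025 × 1,486 × 4 × 2 = 131,065,200 bytes.
Track D: 41 min = 2,460 s; 64,000 × 2,460 × 2 × 8 = 2,519,040,000 bytes.
Track E: 15 minutes = 900 s; 22,050 × 900 × 4 × 4 = 317,520,000 bytes.
Total = 3,448,201,200 bytes = 3.21 GiB.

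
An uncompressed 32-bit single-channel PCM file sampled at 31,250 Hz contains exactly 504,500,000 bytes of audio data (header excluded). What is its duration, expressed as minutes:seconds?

67:16

Byte rate = 31,250 × 4 × 1 = 125,000 bytes/s.
Duration = 504,500,000 / 125,000 = 4,036 s.
4,036 s = 67:16.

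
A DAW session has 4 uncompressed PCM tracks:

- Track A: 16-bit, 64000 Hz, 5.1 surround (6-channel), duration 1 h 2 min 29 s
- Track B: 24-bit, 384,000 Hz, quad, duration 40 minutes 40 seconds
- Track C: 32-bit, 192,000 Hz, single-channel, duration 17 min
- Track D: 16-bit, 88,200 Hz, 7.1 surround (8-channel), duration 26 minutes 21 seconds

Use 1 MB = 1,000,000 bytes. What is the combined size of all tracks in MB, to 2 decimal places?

17137.22 MB

Track A: 1 h 2 min 29 s = 3,749 s; 64,000 × 3,749 × 2 × 6 = 2,879,232,000 bytes.
Track B: 40 minutes 40 seconds = 2,440 s; 384,000 × 2,440 × 3 × 4 = 11,243,520,000 bytes.
Track C: 17 min = 1,020 s; 192,000 × 1,020 × 4 × 1 = 783,360,000 bytes.
Track D: 26 minutes 21 seconds = 1,581 s; 88,200 × 1,581 × 2 × 8 = 2,231,107,200 bytes.
Total = 17,137,219,200 bytes = 17137.22 MB.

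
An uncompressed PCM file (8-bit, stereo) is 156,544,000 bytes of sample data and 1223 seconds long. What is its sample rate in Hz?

Bytes = sample_rate × seconds × bytes_per_sample × channels.
sample_rate = 156,544,000 / (1,223 × 1 × 2) = 156,544,000 / 2,446 = 64,000 Hz.

64,000 Hz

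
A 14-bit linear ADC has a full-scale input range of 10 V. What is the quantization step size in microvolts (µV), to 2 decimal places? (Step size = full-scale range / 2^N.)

610.35 µV

10 V / 2^14 = 10 / 16,384 V = 610.35 µV.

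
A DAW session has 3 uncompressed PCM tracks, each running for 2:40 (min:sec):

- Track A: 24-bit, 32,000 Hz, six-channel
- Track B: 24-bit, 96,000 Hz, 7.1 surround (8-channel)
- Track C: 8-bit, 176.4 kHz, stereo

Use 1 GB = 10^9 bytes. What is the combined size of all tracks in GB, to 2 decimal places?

2:40 (min:sec) = 160 s.
Track A: 32,000 × 160 × 3 × 6 = 92,160,000 bytes.
Track B: 96,000 × 160 × 3 × 8 = 368,640,000 bytes.
Track C: 176,400 × 160 × 1 × 2 = 56,448,000 bytes.
Total = 517,248,000 bytes = 0.52 GB.

0.52 GB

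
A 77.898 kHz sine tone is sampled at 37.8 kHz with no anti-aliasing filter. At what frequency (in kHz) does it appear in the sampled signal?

2.298 kHz

Nyquist = 37,800/2 = 18,900 Hz; 77,898 Hz exceeds it.
Alias = |77,898 − 2×37,800| = |77,898 − 75,600| = 2,298 Hz = 2.298 kHz.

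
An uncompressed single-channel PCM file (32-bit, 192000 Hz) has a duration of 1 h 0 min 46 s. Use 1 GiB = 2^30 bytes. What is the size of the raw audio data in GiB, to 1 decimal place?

Duration = 1 h 0 min 46 s = 3,646 s.
Bytes = 192,000 samples/s × 3,646 s × 4 bytes/sample × 1 ch = 2,800,128,000 bytes.
2,800,128,000 / 1,073,741,824 = 2.6 GiB.

2.6 GiB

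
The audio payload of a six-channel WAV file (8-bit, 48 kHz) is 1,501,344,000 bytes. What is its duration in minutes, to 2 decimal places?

Byte rate = 48,000 × 1 × 6 = 288,000 bytes/s.
Duration = 1,501,344,000 / 288,000 = 5,213 s.
5,213 s / 60 = 86.88 minutes.

86.88 minutes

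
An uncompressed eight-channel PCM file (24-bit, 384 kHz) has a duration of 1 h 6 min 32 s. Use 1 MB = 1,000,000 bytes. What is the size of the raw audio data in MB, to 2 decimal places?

Duration = 1 h 6 min 32 s = 3,992 s.
Bytes = 384,000 samples/s × 3,992 s × 3 bytes/sample × 8 ch = 36,790,272,000 bytes.
36,790,272,000 / 1,000,000 = 36790.27 MB.

36790.27 MB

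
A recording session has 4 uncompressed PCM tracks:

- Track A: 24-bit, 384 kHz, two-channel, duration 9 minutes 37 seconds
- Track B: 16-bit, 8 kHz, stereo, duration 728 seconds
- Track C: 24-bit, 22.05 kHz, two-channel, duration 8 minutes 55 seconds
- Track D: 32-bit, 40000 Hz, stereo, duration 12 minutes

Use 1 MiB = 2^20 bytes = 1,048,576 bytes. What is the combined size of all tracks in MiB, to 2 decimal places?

1577.27 MiB

Track A: 9 minutes 37 seconds = 577 s; 384,000 × 577 × 3 × 2 = 1,329,408,000 bytes.
Track B: 8,000 × 728 × 2 × 2 = 23,296,000 bytes.
Track C: 8 minutes 55 seconds = 535 s; 22,050 × 535 × 3 × 2 = 70,780,500 bytes.
Track D: 12 minutes = 720 s; 40,000 × 720 × 4 × 2 = 230,400,000 bytes.
Total = 1,653,884,500 bytes = 1577.27 MiB.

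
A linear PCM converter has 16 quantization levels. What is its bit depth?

4 bits

log2(16) = 4.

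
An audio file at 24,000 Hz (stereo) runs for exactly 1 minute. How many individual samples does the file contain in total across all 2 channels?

2,880,000 samples

exactly 1 minute = 60 s.
24,000 × 60 s × 2 ch = 2,880,000 samples.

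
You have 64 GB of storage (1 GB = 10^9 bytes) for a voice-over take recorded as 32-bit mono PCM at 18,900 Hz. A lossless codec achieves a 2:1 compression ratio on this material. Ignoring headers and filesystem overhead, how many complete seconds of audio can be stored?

1,693,121 seconds

Uncompressed byte rate = 18,900 × 4 × 1 = 75,600 bytes/s.
After 2:1 compression, effective rate ≈ 37800 bytes/s.
Capacity = 64 × 1,000,000,000 = 64,000,000,000 bytes.
64,000,000,000 / effective rate ≈ 1693121.69 s → 1,693,121 seconds.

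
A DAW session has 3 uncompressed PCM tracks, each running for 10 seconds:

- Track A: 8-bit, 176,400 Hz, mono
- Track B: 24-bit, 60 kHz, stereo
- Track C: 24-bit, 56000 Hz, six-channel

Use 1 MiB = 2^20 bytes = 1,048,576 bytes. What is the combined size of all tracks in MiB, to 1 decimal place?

Track A: 176,400 × 10 × 1 × 1 = 1,764,000 bytes.
Track B: 60,000 × 10 × 3 × 2 = 3,600,000 bytes.
Track C: 56,000 × 10 × 3 × 6 = 10,080,000 bytes.
Total = 15,444,000 bytes = 14.7 MiB.

14.7 MiB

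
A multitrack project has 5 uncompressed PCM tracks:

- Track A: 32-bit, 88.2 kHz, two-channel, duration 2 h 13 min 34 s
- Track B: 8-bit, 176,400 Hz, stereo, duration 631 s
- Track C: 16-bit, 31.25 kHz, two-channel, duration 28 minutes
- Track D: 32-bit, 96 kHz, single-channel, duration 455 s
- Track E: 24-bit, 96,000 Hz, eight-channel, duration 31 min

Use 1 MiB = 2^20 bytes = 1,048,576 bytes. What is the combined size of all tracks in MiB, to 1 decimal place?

Track A: 2 h 13 min 34 s = 8,014 s; 88,200 × 8,014 × 4 × 2 = 5,654,678,400 bytes.
Track B: 176,400 × 631 × 1 × 2 = 222,616,800 bytes.
Track C: 28 minutes = 1,680 s; 31,250 × 1,680 × 2 × 2 = 210,000,000 bytes.
Track D: 96,000 × 455 × 4 × 1 = 174,720,000 bytes.
Track E: 31 min = 1,860 s; 96,000 × 1,860 × 3 × 8 = 4,285,440,000 bytes.
Total = 10,547,455,200 bytes = 10058.8 MiB.

10058.8 MiB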